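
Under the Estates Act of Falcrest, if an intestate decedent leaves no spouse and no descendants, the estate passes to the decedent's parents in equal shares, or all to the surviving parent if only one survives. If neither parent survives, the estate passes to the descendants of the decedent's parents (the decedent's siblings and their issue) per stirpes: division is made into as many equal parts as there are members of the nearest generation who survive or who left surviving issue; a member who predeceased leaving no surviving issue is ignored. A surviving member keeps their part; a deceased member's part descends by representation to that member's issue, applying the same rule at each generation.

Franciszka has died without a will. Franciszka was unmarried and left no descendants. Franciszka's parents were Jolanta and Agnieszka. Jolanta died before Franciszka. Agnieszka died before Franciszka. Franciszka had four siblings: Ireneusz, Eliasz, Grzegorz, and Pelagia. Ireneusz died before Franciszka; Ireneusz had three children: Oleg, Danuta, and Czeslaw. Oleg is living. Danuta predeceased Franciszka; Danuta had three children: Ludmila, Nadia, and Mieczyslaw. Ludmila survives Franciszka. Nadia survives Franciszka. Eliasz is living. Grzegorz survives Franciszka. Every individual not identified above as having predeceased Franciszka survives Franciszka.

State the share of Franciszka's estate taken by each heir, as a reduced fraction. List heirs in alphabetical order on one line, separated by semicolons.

Czeslaw 1/12; Eliasz 1/4; Grzegorz 1/4; Ludmila 1/36; Mieczyslaw 1/36; Nadia 1/36; Oleg 1/12; Pelagia 1/4

Neither parent survives and there are no descendants, so the estate passes to Franciszka's siblings and their issue per stirpes.
The estate is divided into 4 equal shares of 1/4 among Ireneusz, Eliasz, Grzegorz, Pelagia.
Ireneusz predeceased; the 1/4 allotted to Ireneusz's branch passes to Ireneusz's issue by representation.
The 1/4 is divided into 3 equal shares of 1/12 among Oleg, Danuta, Czeslaw.
Oleg is living and takes 1/12.
Danuta predeceased; the 1/12 allotted to Danuta's branch passes to Danuta's issue by representation.
The 1/12 is divided into 3 equal shares of 1/36 among Ludmila, Nadia, Mieczyslaw.
Ludmila is living and takes 1/36.
Nadia is living and takes 1/36.
Mieczyslaw is living and takes 1/36.
Czeslaw is living and takes 1/12.
Eliasz is living and takes 1/4.
Grzegorz is living and takes 1/4.
Pelagia is living and takes 1/4.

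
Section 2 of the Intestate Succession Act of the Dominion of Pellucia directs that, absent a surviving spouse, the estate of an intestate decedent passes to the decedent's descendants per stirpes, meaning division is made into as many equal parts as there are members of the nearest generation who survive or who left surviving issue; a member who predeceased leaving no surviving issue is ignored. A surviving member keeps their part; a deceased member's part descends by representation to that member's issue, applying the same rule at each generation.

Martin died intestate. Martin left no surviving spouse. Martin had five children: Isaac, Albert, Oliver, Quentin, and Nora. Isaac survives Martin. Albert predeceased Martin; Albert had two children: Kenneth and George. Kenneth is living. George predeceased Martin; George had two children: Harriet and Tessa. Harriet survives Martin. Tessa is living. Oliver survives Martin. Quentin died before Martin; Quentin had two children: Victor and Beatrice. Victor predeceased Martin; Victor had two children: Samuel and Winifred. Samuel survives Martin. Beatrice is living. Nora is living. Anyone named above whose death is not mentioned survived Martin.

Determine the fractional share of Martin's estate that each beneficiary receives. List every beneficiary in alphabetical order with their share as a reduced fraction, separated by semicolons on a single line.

Beatrice 1/10; Harriet 1/20; Isaac 1/5; Kenneth 1/10; Nora 1/5; Oliver 1/5; Samuel 1/20; Tessa 1/20; Winifred 1/20

There is no surviving spouse, so the entire estate passes to Martin's descendants per stirpes.
The estate is divided into 5 equal shares of 1/5 among Isaac, Albert, Oliver, Quentin, Nora.
Isaac is living and takes 1/5.
Albert predeceased; the 1/5 allotted to Albert's branch passes to Albert's issue by representation.
The 1/5 is divided into 2 equal shares of 1/10 among Kenneth, George.
Kenneth is living and takes 1/10.
George predeceased; the 1/10 allotted to George's branch passes to George's issue by representation.
The 1/10 is divided into 2 equal shares of 1/20 among Harriet, Tessa.
Harriet is living and takes 1/20.
Tessa is living and takes 1/20.
Oliver is living and takes 1/5.
Quentin predeceased; the 1/5 allotted to Quentin's branch passes to Quentin's issue by representation.
The 1/5 is divided into 2 equal shares of 1/10 among Victor, Beatrice.
Victor predeceased; the 1/10 allotted to Victor's branch passes to Victor's issue by representation.
The 1/10 is divided into 2 equal shares of 1/20 among Samuel, Winifred.
Samuel is living and takes 1/20.
Winifred is living and takes 1/20.
Beatrice is living and takes 1/10.
Nora is living and takes 1/5.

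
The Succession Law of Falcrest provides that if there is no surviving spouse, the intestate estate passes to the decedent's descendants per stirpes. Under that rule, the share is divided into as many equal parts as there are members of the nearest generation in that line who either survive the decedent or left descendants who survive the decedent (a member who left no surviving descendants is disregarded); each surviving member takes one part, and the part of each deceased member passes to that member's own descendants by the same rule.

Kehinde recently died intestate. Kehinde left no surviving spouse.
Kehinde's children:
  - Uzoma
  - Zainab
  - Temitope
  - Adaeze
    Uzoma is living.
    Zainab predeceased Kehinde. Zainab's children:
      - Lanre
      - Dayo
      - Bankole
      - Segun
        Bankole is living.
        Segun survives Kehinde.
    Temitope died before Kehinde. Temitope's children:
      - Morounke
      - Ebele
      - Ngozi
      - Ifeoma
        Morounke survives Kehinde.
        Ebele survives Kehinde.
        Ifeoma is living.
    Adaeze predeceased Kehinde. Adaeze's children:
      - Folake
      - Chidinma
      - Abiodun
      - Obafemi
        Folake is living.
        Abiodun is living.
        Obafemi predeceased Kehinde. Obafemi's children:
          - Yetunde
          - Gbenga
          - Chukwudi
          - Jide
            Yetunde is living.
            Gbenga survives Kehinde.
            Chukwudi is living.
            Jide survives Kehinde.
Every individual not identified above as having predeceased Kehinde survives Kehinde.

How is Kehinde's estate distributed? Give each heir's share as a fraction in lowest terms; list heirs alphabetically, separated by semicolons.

There is no surviving spouse, so the entire estate passes to Kehinde's descendants per stirpes.
The estate is divided into 4 equal shares of 1/4 among Uzoma, Zainab, Temitope, Adaeze.
Uzoma is living and takes 1/4.
Zainab predeceased; the 1/4 allotted to Zainab's branch passes to Zainab's issue by representation.
The 1/4 is divided into 4 equal shares of 1/16 among Lanre, Dayo, Bankole, Segun.
Lanre is living and takes 1/16.
Dayo is living and takes 1/16.
Bankole is living and takes 1/16.
Segun is living and takes 1/16.
Temitope predeceased; the 1/4 allotted to Temitope's branch passes to Temitope's issue by representation.
The 1/4 is divided into 4 equal shares of 1/16 among Morounke, Ebele, Ngozi, Ifeoma.
Morounke is living and takes 1/16.
Ebele is living and takes 1/16.
Ngozi is living and takes 1/16.
Ifeoma is living and takes 1/16.
Adaeze predeceased; the 1/4 allotted to Adaeze's branch passes to Adaeze's issue by representation.
The 1/4 is divided into 4 equal shares of 1/16 among Folake, Chidinma, Abiodun, Obafemi.
Folake is living and takes 1/16.
Chidinma is living and takes 1/16.
Abiodun is living and takes 1/16.
Obafemi predeceased; the 1/16 allotted to Obafemi's branch passes to Obafemi's issue by representation.
The 1/16 is divided into 4 equal shares of 1/64 among Yetunde, Gbenga, Chukwudi, Jide.
Yetunde is living and takes 1/64.
Gbenga is living and takes 1/64.
Chukwudi is living and takes 1/64.
Jide is living and takes 1/64.

Abiodun 1/16; Bankole 1/16; Chidinma 1/16; Chukwudi 1/64; Dayo 1/16; Ebele 1/16; Folake 1/16; Gbenga 1/64; Ifeoma 1/16; Jide 1/64; Lanre 1/16; Morounke 1/16; Ngozi 1/16; Segun 1/16; Uzoma 1/4; Yetunde 1/64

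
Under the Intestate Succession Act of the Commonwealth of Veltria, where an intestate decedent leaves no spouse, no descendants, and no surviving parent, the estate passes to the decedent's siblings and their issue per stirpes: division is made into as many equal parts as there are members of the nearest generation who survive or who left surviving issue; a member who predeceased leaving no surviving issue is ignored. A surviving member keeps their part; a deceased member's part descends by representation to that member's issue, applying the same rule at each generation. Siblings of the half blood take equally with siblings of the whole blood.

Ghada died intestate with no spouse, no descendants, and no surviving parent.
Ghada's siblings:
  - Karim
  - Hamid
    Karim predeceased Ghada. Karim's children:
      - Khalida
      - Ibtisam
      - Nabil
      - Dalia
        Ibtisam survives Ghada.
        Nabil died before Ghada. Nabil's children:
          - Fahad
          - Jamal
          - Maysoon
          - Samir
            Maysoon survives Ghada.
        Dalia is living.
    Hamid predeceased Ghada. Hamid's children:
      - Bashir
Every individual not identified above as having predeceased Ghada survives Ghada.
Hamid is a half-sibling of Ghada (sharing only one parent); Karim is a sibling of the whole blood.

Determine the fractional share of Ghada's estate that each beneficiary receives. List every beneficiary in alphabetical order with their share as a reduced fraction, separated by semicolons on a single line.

No spouse, descendants, or parent survives, so the estate passes to Ghada's siblings per stirpes.
Half-blood and whole-blood siblings take equally under the stated rule.
The estate is divided into 2 equal shares of 1/2 among Karim, Hamid.
Karim predeceased; the 1/2 allotted to Karim's branch passes to Karim's issue by representation.
The 1/2 is divided into 4 equal shares of 1/8 among Khalida, Ibtisam, Nabil, Dalia.
Khalida is living and takes 1/8.
Ibtisam is living and takes 1/8.
Nabil predeceased; the 1/8 allotted to Nabil's branch passes to Nabil's issue by representation.
The 1/8 is divided into 4 equal shares of 1/32 among Fahad, Jamal, Maysoon, Samir.
Fahad is living and takes 1/32.
Jamal is living and takes 1/32.
Maysoon is living and takes 1/32.
Samir is living and takes 1/32.
Dalia is living and takes 1/8.
Hamid predeceased; the 1/2 allotted to Hamid's branch passes to Hamid's issue by representation.
Bashir is the sole taker at this level and receives the full 1/2.

Bashir 1/2; Dalia 1/8; Fahad 1/32; Ibtisam 1/8; Jamal 1/32; Khalida 1/8; Maysoon 1/32; Samir 1/32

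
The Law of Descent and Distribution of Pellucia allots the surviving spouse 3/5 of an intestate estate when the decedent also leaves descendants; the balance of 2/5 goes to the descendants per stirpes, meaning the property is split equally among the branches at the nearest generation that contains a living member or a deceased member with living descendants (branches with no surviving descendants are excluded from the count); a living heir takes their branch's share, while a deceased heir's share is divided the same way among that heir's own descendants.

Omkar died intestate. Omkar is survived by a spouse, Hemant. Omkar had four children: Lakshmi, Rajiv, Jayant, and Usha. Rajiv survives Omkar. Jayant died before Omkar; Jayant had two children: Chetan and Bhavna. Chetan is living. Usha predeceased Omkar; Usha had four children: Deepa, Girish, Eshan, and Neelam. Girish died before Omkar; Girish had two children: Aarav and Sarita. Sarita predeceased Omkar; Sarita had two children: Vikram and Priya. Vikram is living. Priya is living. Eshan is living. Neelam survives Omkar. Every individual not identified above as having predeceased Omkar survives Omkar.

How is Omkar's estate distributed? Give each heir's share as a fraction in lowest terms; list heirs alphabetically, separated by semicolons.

Hemant, as surviving spouse, takes 3/5.
The remaining 2/5 passes to Omkar's descendants per stirpes.
The 2/5 is divided into 4 equal shares of 1/10 among Lakshmi, Rajiv, Jayant, Usha.
Lakshmi is living and takes 1/10.
Rajiv is living and takes 1/10.
Jayant predeceased; the 1/10 allotted to Jayant's branch passes to Jayant's issue by representation.
The 1/10 is divided into 2 equal shares of 1/20 among Chetan, Bhavna.
Chetan is living and takes 1/20.
Bhavna is living and takes 1/20.
Usha predeceased; the 1/10 allotted to Usha's branch passes to Usha's issue by representation.
The 1/10 is divided into 4 equal shares of 1/40 among Deepa, Girish, Eshan, Neelam.
Deepa is living and takes 1/40.
Girish predeceased; the 1/40 allotted to Girish's branch passes to Girish's issue by representation.
The 1/40 is divided into 2 equal shares of 1/80 among Aarav, Sarita.
Aarav is living and takes 1/80.
Sarita predeceased; the 1/80 allotted to Sarita's branch passes to Sarita's issue by representation.
The 1/80 is divided into 2 equal shares of 1/160 among Vikram, Priya.
Vikram is living and takes 1/160.
Priya is living and takes 1/160.
Eshan is living and takes 1/40.
Neelam is living and takes 1/40.

Aarav 1/80; Bhavna 1/20; Chetan 1/20; Deepa 1/40; Eshan 1/40; Hemant 3/5; Lakshmi 1/10; Neelam 1/40; Priya 1/160; Rajiv 1/10; Vikram 1/160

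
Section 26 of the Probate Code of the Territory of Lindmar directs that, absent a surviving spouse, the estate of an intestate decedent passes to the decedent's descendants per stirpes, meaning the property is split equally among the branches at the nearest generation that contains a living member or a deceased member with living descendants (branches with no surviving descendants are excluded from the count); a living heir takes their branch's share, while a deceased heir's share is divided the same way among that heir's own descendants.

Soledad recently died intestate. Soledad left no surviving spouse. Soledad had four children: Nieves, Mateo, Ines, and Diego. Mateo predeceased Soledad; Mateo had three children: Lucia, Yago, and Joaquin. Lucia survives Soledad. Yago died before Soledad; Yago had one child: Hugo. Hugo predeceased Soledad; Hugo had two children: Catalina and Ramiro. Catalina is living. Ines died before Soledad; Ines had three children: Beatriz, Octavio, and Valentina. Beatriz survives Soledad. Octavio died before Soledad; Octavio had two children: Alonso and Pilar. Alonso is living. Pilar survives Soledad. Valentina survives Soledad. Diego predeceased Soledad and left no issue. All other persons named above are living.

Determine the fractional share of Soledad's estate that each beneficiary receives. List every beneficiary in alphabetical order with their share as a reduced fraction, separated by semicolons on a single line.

Alonso 1/18; Beatriz 1/9; Catalina 1/18; Joaquin 1/9; Lucia 1/9; Nieves 1/3; Pilar 1/18; Ramiro 1/18; Valentina 1/9

There is no surviving spouse, so the entire estate passes to Soledad's descendants per stirpes.
Diego left no surviving issue, so that branch lapses and is disregarded.
The estate is divided into 3 equal shares of 1/3 among Nieves, Mateo, Ines.
Nieves is living and takes 1/3.
Mateo predeceased; the 1/3 allotted to Mateo's branch passes to Mateo's issue by representation.
The 1/3 is divided into 3 equal shares of 1/9 among Lucia, Yago, Joaquin.
Lucia is living and takes 1/9.
Yago predeceased; the 1/9 allotted to Yago's branch passes to Yago's issue by representation.
Hugo's line is the sole branch at this level, so the full 1/9 passes to Hugo's issue by representation.
The 1/9 is divided into 2 equal shares of 1/18 among Catalina, Ramiro.
Catalina is living and takes 1/18.
Ramiro is living and takes 1/18.
Joaquin is living and takes 1/9.
Ines predeceased; the 1/3 allotted to Ines's branch passes to Ines's issue by representation.
The 1/3 is divided into 3 equal shares of 1/9 among Beatriz, Octavio, Valentina.
Beatriz is living and takes 1/9.
Octavio predeceased; the 1/9 allotted to Octavio's branch passes to Octavio's issue by representation.
The 1/9 is divided into 2 equal shares of 1/18 among Alonso, Pilar.
Alonso is living and takes 1/18.
Pilar is living and takes 1/18.
Valentina is living and takes 1/9.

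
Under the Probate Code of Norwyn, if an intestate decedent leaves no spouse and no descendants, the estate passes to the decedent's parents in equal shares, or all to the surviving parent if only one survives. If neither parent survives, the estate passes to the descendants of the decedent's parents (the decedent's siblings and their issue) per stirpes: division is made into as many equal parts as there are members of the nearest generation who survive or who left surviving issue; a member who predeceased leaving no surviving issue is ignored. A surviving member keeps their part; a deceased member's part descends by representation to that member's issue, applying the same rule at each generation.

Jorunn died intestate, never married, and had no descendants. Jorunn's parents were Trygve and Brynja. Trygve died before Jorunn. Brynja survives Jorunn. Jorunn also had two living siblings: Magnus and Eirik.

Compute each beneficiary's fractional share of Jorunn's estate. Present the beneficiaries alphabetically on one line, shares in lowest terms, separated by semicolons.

Brynja 1

Only one parent, Brynja, survives, so Brynja takes the entire estate. The siblings take nothing because a surviving parent has priority.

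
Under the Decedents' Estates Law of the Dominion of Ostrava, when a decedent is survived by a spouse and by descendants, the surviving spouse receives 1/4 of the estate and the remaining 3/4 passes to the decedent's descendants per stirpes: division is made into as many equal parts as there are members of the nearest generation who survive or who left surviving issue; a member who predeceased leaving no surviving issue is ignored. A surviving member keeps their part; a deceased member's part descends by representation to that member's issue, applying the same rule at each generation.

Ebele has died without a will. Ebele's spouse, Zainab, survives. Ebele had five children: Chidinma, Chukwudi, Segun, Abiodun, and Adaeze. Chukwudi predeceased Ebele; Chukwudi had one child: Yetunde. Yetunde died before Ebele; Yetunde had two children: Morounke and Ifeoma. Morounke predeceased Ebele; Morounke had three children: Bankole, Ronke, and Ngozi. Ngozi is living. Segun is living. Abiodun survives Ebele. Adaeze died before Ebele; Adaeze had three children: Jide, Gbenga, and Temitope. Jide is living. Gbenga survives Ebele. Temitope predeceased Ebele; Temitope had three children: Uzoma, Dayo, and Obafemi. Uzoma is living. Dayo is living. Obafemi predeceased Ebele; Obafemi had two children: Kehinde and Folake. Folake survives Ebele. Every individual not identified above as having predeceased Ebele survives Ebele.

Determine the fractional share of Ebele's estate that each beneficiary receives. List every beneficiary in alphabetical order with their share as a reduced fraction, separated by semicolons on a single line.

Zainab, as surviving spouse, takes 1/4.
The remaining 3/4 passes to Ebele's descendants per stirpes.
The 3/4 is divided into 5 equal shares of 3/20 among Chidinma, Chukwudi, Segun, Abiodun, Adaeze.
Chidinma is living and takes 3/20.
Chukwudi predeceased; the 3/20 allotted to Chukwudi's branch passes to Chukwudi's issue by representation.
Yetunde's line is the sole branch at this level, so the full 3/20 passes to Yetunde's issue by representation.
The 3/20 is divided into 2 equal shares of 3/40 among Morounke, Ifeoma.
Morounke predeceased; the 3/40 allotted to Morounke's branch passes to Morounke's issue by representation.
The 3/40 is divided into 3 equal shares of 1/40 among Bankole, Ronke, Ngozi.
Bankole is living and takes 1/40.
Ronke is living and takes 1/40.
Ngozi is living and takes 1/40.
Ifeoma is living and takes 3/40.
Segun is living and takes 3/20.
Abiodun is living and takes 3/20.
Adaeze predeceased; the 3/20 allotted to Adaeze's branch passes to Adaeze's issue by representation.
The 3/20 is divided into 3 equal shares of 1/20 among Jide, Gbenga, Temitope.
Jide is living and takes 1/20.
Gbenga is living and takes 1/20.
Temitope predeceased; the 1/20 allotted to Temitope's branch passes to Temitope's issue by representation.
The 1/20 is divided into 3 equal shares of 1/60 among Uzoma, Dayo, Obafemi.
Uzoma is living and takes 1/60.
Dayo is living and takes 1/60.
Obafemi predeceased; the 1/60 allotted to Obafemi's branch passes to Obafemi's issue by representation.
The 1/60 is divided into 2 equal shares of 1/120 among Kehinde, Folake.
Kehinde is living and takes 1/120.
Folake is living and takes 1/120.

Abiodun 3/20; Bankole 1/40; Chidinma 3/20; Dayo 1/60; Folake 1/120; Gbenga 1/20; Ifeoma 3/40; Jide 1/20; Kehinde 1/120; Ngozi 1/40; Ronke 1/40; Segun 3/20; Uzoma 1/60; Zainab 1/4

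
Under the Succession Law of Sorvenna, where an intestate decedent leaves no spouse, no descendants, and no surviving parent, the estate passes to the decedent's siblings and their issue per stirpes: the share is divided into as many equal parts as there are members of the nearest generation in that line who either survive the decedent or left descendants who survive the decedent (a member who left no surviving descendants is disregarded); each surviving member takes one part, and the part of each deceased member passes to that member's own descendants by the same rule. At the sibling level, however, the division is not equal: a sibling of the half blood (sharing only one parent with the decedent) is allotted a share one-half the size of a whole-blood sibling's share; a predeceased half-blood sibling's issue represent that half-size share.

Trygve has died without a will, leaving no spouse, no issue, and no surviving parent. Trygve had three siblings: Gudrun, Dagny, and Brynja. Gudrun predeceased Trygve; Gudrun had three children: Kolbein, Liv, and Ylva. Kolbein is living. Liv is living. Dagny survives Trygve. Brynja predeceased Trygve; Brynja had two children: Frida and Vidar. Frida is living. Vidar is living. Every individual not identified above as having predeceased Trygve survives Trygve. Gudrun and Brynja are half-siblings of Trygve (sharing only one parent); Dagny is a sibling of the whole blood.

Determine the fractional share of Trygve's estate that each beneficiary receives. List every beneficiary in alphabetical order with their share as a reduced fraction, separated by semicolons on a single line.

Dagny 1/2; Frida 1/8; Kolbein 1/12; Liv 1/12; Vidar 1/8; Ylva 1/12

No spouse, descendants, or parent survives, so the estate passes to Trygve's siblings per stirpes.
Half-blood siblings count for one-half the weight of whole-blood siblings at the initial division.
Dividing 1 in proportion to weights (total weight 2): Gudrun (weight 1/2) → 1/4; Dagny (weight 1) → 1/2; Brynja (weight 1/2) → 1/4.
Gudrun predeceased; the 1/4 allotted to Gudrun's branch passes to Gudrun's issue by representation.
The 1/4 is divided into 3 equal shares of 1/12 among Kolbein, Liv, Ylva.
Kolbein is living and takes 1/12.
Liv is living and takes 1/12.
Ylva is living and takes 1/12.
Dagny is living and takes 1/2.
Brynja predeceased; the 1/4 allotted to Brynja's branch passes to Brynja's issue by representation.
The 1/4 is divided into 2 equal shares of 1/8 among Frida, Vidar.
Frida is living and takes 1/8.
Vidar is living and takes 1/8.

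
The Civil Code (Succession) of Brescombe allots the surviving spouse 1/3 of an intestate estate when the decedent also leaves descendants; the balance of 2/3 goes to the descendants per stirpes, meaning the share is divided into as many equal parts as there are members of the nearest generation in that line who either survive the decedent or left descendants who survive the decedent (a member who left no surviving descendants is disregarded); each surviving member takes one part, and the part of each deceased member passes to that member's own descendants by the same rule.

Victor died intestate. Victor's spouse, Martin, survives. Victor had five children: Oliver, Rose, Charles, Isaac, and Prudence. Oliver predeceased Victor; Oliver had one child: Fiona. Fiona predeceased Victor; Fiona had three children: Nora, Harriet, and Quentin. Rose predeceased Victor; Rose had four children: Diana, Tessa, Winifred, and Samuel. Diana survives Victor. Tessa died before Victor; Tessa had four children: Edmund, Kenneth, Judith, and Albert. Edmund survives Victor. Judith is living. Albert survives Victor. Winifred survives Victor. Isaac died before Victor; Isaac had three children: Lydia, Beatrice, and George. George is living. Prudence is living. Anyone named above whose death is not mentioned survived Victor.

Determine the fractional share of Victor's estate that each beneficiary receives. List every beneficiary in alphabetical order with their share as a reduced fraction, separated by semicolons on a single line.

Martin, as surviving spouse, takes 1/3.
The remaining 2/3 passes to Victor's descendants per stirpes.
The 2/3 is divided into 5 equal shares of 2/15 among Oliver, Rose, Charles, Isaac, Prudence.
Oliver predeceased; the 2/15 allotted to Oliver's branch passes to Oliver's issue by representation.
Fiona's line is the sole branch at this level, so the full 2/15 passes to Fiona's issue by representation.
The 2/15 is divided into 3 equal shares of 2/45 among Nora, Harriet, Quentin.
Nora is living and takes 2/45.
Harriet is living and takes 2/45.
Quentin is living and takes 2/45.
Rose predeceased; the 2/15 allotted to Rose's branch passes to Rose's issue by representation.
The 2/15 is divided into 4 equal shares of 1/30 among Diana, Tessa, Winifred, Samuel.
Diana is living and takes 1/30.
Tessa predeceased; the 1/30 allotted to Tessa's branch passes to Tessa's issue by representation.
The 1/30 is divided into 4 equal shares of 1/120 among Edmund, Kenneth, Judith, Albert.
Edmund is living and takes 1/120.
Kenneth is living and takes 1/120.
Judith is living and takes 1/120.
Albert is living and takes 1/120.
Winifred is living and takes 1/30.
Samuel is living and takes 1/30.
Charles is living and takes 2/15.
Isaac predeceased; the 2/15 allotted to Isaac's branch passes to Isaac's issue by representation.
The 2/15 is divided into 3 equal shares of 2/45 among Lydia, Beatrice, George.
Lydia is living and takes 2/45.
Beatrice is living and takes 2/45.
George is living and takes 2/45.
Prudence is living and takes 2/15.

Albert 1/120; Beatrice 2/45; Charles 2/15; Diana 1/30; Edmund 1/120; George 2/45; Harriet 2/45; Judith 1/120; Kenneth 1/120; Lydia 2/45; Martin 1/3; Nora 2/45; Prudence 2/15; Quentin 2/45; Samuel 1/30; Winifred 1/30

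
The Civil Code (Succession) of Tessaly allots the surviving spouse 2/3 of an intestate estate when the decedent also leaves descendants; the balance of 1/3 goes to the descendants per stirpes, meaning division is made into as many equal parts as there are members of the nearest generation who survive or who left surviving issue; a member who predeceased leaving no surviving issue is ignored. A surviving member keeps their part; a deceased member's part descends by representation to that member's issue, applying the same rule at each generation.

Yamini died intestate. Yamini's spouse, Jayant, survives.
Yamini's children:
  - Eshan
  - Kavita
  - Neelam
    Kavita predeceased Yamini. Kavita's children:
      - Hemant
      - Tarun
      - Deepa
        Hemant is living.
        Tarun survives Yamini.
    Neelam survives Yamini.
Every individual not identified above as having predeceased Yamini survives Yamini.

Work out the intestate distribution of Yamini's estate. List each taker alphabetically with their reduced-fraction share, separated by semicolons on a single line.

Jayant, as surviving spouse, takes 2/3.
The remaining 1/3 passes to Yamini's descendants per stirpes.
The 1/3 is divided into 3 equal shares of 1/9 among Eshan, Kavita, Neelam.
Eshan is living and takes 1/9.
Kavita predeceased; the 1/9 allotted to Kavita's branch passes to Kavita's issue by representation.
The 1/9 is divided into 3 equal shares of 1/27 among Hemant, Tarun, Deepa.
Hemant is living and takes 1/27.
Tarun is living and takes 1/27.
Deepa is living and takes 1/27.
Neelam is living and takes 1/9.

Deepa 1/27; Eshan 1/9; Hemant 1/27; Jayant 2/3; Neelam 1/9; Tarun 1/27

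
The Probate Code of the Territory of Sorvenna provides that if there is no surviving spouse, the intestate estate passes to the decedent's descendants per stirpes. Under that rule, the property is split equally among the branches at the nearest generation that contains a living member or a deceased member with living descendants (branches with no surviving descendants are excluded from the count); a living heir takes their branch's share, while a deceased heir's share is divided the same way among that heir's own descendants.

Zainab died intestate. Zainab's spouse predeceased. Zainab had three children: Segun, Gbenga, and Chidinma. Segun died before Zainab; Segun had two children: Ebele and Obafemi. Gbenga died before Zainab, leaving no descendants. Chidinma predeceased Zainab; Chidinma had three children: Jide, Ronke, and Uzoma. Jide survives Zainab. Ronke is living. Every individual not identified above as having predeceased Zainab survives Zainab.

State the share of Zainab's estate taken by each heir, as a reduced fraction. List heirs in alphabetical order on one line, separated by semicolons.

There is no surviving spouse, so the entire estate passes to Zainab's descendants per stirpes.
Gbenga left no surviving issue, so that branch lapses and is disregarded.
The estate is divided into 2 equal shares of 1/2 among Segun, Chidinma.
Segun predeceased; the 1/2 allotted to Segun's branch passes to Segun's issue by representation.
The 1/2 is divided into 2 equal shares of 1/4 among Ebele, Obafemi.
Ebele is living and takes 1/4.
Obafemi is living and takes 1/4.
Chidinma predeceased; the 1/2 allotted to Chidinma's branch passes to Chidinma's issue by representation.
The 1/2 is divided into 3 equal shares of 1/6 among Jide, Ronke, Uzoma.
Jide is living and takes 1/6.
Ronke is living and takes 1/6.
Uzoma is living and takes 1/6.

Ebele 1/4; Jide 1/6; Obafemi 1/4; Ronke 1/6; Uzoma 1/6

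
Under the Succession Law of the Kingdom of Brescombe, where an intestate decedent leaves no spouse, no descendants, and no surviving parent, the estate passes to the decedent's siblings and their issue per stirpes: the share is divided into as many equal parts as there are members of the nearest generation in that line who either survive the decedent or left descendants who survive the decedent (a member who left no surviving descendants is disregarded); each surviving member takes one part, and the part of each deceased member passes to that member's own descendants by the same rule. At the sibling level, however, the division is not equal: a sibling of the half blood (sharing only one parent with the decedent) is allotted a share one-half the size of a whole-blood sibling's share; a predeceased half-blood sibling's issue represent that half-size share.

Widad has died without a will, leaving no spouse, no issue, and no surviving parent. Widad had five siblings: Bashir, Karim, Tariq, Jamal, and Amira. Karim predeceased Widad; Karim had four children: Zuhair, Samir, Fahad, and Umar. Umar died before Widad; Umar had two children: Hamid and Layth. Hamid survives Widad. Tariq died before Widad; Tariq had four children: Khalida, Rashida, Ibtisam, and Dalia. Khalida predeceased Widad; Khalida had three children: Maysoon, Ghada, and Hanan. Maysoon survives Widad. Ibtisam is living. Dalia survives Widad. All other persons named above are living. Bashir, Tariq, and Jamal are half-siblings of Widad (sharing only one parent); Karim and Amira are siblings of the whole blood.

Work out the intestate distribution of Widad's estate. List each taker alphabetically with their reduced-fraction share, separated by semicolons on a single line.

Amira 2/7; Bashir 1/7; Dalia 1/28; Fahad 1/14; Ghada 1/84; Hamid 1/28; Hanan 1/84; Ibtisam 1/28; Jamal 1/7; Layth 1/28; Maysoon 1/84; Rashida 1/28; Samir 1/14; Zuhair 1/14

No spouse, descendants, or parent survives, so the estate passes to Widad's siblings per stirpes.
Half-blood siblings count for one-half the weight of whole-blood siblings at the initial division.
Dividing 1 in proportion to weights (total weight 7/2): Bashir (weight 1/2) → 1/7; Karim (weight 1) → 2/7; Tariq (weight 1/2) → 1/7; Jamal (weight 1/2) → 1/7; Amira (weight 1) → 2/7.
Bashir is living and takes 1/7.
Karim predeceased; the 2/7 allotted to Karim's branch passes to Karim's issue by representation.
The 2/7 is divided into 4 equal shares of 1/14 among Zuhair, Samir, Fahad, Umar.
Zuhair is living and takes 1/14.
Samir is living and takes 1/14.
Fahad is living and takes 1/14.
Umar predeceased; the 1/14 allotted to Umar's branch passes to Umar's issue by representation.
The 1/14 is divided into 2 equal shares of 1/28 among Hamid, Layth.
Hamid is living and takes 1/28.
Layth is living and takes 1/28.
Tariq predeceased; the 1/7 allotted to Tariq's branch passes to Tariq's issue by representation.
The 1/7 is divided into 4 equal shares of 1/28 among Khalida, Rashida, Ibtisam, Dalia.
Khalida predeceased; the 1/28 allotted to Khalida's branch passes to Khalida's issue by representation.
The 1/28 is divided into 3 equal shares of 1/84 among Maysoon, Ghada, Hanan.
Maysoon is living and takes 1/84.
Ghada is living and takes 1/84.
Hanan is living and takes 1/84.
Rashida is living and takes 1/28.
Ibtisam is living and takes 1/28.
Dalia is living and takes 1/28.
Jamal is living and takes 1/7.
Amira is living and takes 2/7.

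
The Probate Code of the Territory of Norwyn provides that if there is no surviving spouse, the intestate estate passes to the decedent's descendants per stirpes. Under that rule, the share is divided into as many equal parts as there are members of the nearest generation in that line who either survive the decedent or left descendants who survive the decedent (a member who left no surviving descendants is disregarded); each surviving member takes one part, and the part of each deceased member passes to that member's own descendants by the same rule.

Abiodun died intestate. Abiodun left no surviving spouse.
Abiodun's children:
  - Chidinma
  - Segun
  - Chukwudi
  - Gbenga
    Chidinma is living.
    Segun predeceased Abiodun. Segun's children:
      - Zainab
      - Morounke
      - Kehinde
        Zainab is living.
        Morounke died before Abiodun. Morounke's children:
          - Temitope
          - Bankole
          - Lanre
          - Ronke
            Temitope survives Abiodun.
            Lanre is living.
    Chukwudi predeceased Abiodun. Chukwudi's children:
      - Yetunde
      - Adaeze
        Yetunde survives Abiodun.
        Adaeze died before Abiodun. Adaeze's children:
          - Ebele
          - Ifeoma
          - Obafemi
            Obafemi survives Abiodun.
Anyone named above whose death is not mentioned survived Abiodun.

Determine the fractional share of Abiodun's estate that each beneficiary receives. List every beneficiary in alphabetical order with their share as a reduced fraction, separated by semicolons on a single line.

There is no surviving spouse, so the entire estate passes to Abiodun's descendants per stirpes.
The estate is divided into 4 equal shares of 1/4 among Chidinma, Segun, Chukwudi, Gbenga.
Chidinma is living and takes 1/4.
Segun predeceased; the 1/4 allotted to Segun's branch passes to Segun's issue by representation.
The 1/4 is divided into 3 equal shares of 1/12 among Zainab, Morounke, Kehinde.
Zainab is living and takes 1/12.
Morounke predeceased; the 1/12 allotted to Morounke's branch passes to Morounke's issue by representation.
The 1/12 is divided into 4 equal shares of 1/48 among Temitope, Bankole, Lanre, Ronke.
Temitope is living and takes 1/48.
Bankole is living and takes 1/48.
Lanre is living and takes 1/48.
Ronke is living and takes 1/48.
Kehinde is living and takes 1/12.
Chukwudi predeceased; the 1/4 allotted to Chukwudi's branch passes to Chukwudi's issue by representation.
The 1/4 is divided into 2 equal shares of 1/8 among Yetunde, Adaeze.
Yetunde is living and takes 1/8.
Adaeze predeceased; the 1/8 allotted to Adaeze's branch passes to Adaeze's issue by representation.
The 1/8 is divided into 3 equal shares of 1/24 among Ebele, Ifeoma, Obafemi.
Ebele is living and takes 1/24.
Ifeoma is living and takes 1/24.
Obafemi is living and takes 1/24.
Gbenga is living and takes 1/4.

Bankole 1/48; Chidinma 1/4; Ebele 1/24; Gbenga 1/4; Ifeoma 1/24; Kehinde 1/12; Lanre 1/48; Obafemi 1/24; Ronke 1/48; Temitope 1/48; Yetunde 1/8; Zainab 1/12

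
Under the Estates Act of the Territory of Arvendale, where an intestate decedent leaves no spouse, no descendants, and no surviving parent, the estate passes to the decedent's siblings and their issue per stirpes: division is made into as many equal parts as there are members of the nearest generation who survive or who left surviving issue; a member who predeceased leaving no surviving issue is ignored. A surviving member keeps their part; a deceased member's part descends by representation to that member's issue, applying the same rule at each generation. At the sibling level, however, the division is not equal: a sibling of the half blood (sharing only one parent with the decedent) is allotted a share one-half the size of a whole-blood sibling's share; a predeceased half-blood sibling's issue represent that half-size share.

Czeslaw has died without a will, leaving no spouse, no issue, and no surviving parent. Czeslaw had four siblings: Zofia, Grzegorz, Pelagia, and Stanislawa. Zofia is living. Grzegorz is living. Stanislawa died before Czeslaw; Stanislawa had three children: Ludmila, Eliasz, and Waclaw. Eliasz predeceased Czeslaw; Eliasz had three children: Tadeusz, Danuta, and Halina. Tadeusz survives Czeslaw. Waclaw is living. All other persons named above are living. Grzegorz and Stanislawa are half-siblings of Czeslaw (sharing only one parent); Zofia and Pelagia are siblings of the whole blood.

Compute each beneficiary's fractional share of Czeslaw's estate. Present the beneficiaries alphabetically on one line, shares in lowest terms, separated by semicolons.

Danuta 1/54; Grzegorz 1/6; Halina 1/54; Ludmila 1/18; Pelagia 1/3; Tadeusz 1/54; Waclaw 1/18; Zofia 1/3

No spouse, descendants, or parent survives, so the estate passes to Czeslaw's siblings per stirpes.
Half-blood siblings count for one-half the weight of whole-blood siblings at the initial division.
Dividing 1 in proportion to weights (total weight 3): Zofia (weight 1) → 1/3; Grzegorz (weight 1/2) → 1/6; Pelagia (weight 1) → 1/3; Stanislawa (weight 1/2) → 1/6.
Zofia is living and takes 1/3.
Grzegorz is living and takes 1/6.
Pelagia is living and takes 1/3.
Stanislawa predeceased; the 1/6 allotted to Stanislawa's branch passes to Stanislawa's issue by representation.
The 1/6 is divided into 3 equal shares of 1/18 among Ludmila, Eliasz, Waclaw.
Ludmila is living and takes 1/18.
Eliasz predeceased; the 1/18 allotted to Eliasz's branch passes to Eliasz's issue by representation.
The 1/18 is divided into 3 equal shares of 1/54 among Tadeusz, Danuta, Halina.
Tadeusz is living and takes 1/54.
Danuta is living and takes 1/54.
Halina is living and takes 1/54.
Waclaw is living and takes 1/18.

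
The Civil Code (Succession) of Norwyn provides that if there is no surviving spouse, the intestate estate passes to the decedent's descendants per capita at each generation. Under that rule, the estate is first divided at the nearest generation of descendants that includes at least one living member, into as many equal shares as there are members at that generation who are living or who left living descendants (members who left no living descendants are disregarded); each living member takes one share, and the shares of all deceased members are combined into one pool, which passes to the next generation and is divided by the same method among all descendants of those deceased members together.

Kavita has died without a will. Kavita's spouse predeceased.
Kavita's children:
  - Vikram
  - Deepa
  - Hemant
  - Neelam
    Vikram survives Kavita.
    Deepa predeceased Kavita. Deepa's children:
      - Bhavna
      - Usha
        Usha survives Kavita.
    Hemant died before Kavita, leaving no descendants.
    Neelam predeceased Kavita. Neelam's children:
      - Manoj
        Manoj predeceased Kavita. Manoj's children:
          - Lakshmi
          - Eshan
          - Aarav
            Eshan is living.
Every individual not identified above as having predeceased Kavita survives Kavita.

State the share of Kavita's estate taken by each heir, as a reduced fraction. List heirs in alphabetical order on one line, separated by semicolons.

There is no surviving spouse, so the entire estate passes to Kavita's descendants per capita at each generation.
At generation 1 (Vikram, Deepa, Neelam) there are 3 shares of (1)/3 = 1/3 each.
Living: Vikram — each takes 1/3.
Deceased: Deepa and Neelam. Their combined 2/3 is pooled and carried to generation 2.
At generation 2 (Bhavna, Usha, Manoj) there are 3 shares of (2/3)/3 = 2/9 each.
Living: Bhavna and Usha — each takes 2/9.
Deceased: Manoj. That 2/9 share is carried to generation 3.
At generation 3 (Lakshmi, Eshan, Aarav) there are 3 shares of (2/9)/3 = 2/27 each.
Living: Lakshmi, Eshan, and Aarav — each takes 2/27.

Aarav 2/27; Bhavna 2/9; Eshan 2/27; Lakshmi 2/27; Usha 2/9; Vikram 1/3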